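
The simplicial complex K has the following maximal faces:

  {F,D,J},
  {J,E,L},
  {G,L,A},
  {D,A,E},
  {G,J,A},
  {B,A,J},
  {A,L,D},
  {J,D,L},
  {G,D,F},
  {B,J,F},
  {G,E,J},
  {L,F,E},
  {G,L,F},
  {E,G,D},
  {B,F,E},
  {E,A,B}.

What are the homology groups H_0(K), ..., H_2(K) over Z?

Take the total order A < B < D < E < F < G < J < L on the vertex set. Then K (dimension 2) consists of the simplices:

  0-simplices (8): A, B, D, E, F, G, J, L
  1-simplices (24): AB, AD, AE, AG, AJ, AL, BE, BF, BJ, DE, DF, DG, DJ, DL, EF, EG, EJ, EL, FG, FJ, FL, GJ, GL, JL
  2-simplices (16): ABE, ABJ, ADE, ADL, AGJ, AGL, BEF, BFJ, DEG, DFG, DFJ, DJL, EFL, EGJ, EJL, FGL

so the chain groups are C_0 ≅ Z^8, C_1 ≅ Z^24, C_2 ≅ Z^16.

Boundary ∂_1: C_1 → C_0 maps an edge to its endpoints' difference, ∂[p,q] = q − p.
The resulting 8×24 matrix has rank 7, and its Smith normal form has invariant factors (1,1,1,1,1,1,1).

∂_2: C_2 → C_1 sends each 2-simplex [p,q,r] to [q,r] − [p,r] + [p,q]. For instance
  ∂EGJ = GJ − EJ + EG,
  ∂ABE = BE − AE + AB.
The 24×16 boundary matrix has rank 15 and Smith normal form diag(1,1,1,1,1,1,1,1,1,1,1,1,1,1,1).

Now H_k = ker ∂_k / im ∂_{k+1}, so:

  H_0: rank C_0 − rank ∂_1 = 8 − 7 = 1, and the invariant factors of ∂_1 are all 1, so H_0 ≅ Z.
  H_1: rank ker ∂_1 − rank ∂_2 = (24 − 7) − 15 = 2, and the invariant factors of ∂_2 are all 1, so H_1 ≅ Z^2.
  H_2: rank ker ∂_2 − rank ∂_3 = (16 − 15) − 0 = 1, and there is no ∂_3, so H_2 ≅ Z.

H_0 = Z,  H_1 = Z^2,  H_2 = Z.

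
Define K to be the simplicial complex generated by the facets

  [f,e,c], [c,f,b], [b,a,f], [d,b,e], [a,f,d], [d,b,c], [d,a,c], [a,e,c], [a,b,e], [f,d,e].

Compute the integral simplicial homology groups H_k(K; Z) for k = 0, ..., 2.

Fix the vertex order a < b < c < d < e < f and write every simplex with vertices in increasing order. Then dim K = 2 and the simplices of K are:

  0-simplices (6): a, b, c, d, e, f
  1-simplices (15): ab, ac, ad, ae, af, bc, bd, be, bf, cd, ce, cf, de, df, ef
  2-simplices (10): abe, abf, acd, ace, adf, bcd, bcf, bde, cef, def

giving chain groups C_0 ≅ Z^6, C_1 ≅ Z^15, C_2 ≅ Z^10.

Boundary ∂_1: C_1 → C_0 sends each edge [p,q] (with p < q) to q − p. For instance
  ∂af = f − a.
The 6×15 boundary matrix has rank 5 and Smith normal form diag(1,1,1,1,1).

Boundary ∂_2: C_2 → C_1 sends each 2-simplex [p,q,r] to [q,r] − [p,r] + [p,q]. For instance
  ∂adf = df − af + ad,
  ∂cef = ef − cf + ce.
As a 15×10 matrix over Z this has rank 10, with invariant factors (1,1,1,1,1,1,1,1,1,2).

Reading off H_k = ker ∂_k / im ∂_{k+1}:

  H_0: rank C_0 − rank ∂_1 = 6 − 5 = 1, and the invariant factors of ∂_1 are all 1, so H_0 = Z.
  H_1: rank ker ∂_1 − rank ∂_2 = (15 − 5) − 10 = 0, and ∂_2 has invariant factor 2 > 1, so H_1 = Z/2.
  H_2: rank ker ∂_2 − rank ∂_3 = (10 − 10) − 0 = 0, and there is no ∂_3, so H_2 = 0.

H_0 ≅ Z,  H_1 ≅ Z/2,  H_2 = 0.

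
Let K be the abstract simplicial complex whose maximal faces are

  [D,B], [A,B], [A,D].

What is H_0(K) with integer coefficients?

Take the total order A < B < D on the vertex set. Then K (dimension 1) consists of the simplices:

  0-simplices (3): A, B, D
  1-simplices (3): AB, AD, BD

Hence C_0 ≅ Z^3, C_1 ≅ Z^3.

Boundary ∂_1: C_1 → C_0 is given by ∂[p,q] = [q] − [p]. For instance
  ∂AD = D − A.
As a 3×3 matrix over Z this has rank 2, with invariant factors (1,1).

Reading off H_k = ker ∂_k / im ∂_{k+1}:

  H_0: rank C_0 − rank ∂_1 = 3 − 2 = 1, and the invariant factors of ∂_1 are all 1, so H_0 ≅ Z.

(K is a triangulation of the circle S^1.)

H_0 ≅ Z.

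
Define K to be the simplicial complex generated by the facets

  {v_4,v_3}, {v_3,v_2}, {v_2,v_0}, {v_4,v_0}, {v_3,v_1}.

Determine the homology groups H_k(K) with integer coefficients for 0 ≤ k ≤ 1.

H_0 ≅ Z,  H_1 ≅ Z.

We work with the vertex ordering v_0 < v_1 < v_2 < v_3 < v_4. The simplices of K, each written with vertices in increasing order, are:

  0-simplices (5): [v_0], [v_1], [v_2], [v_3], [v_4]
  1-simplices (5): [v_0,v_2], [v_0,v_4], [v_1,v_3], [v_2,v_3], [v_3,v_4]

Hence C_0 ≅ Z^5, C_1 ≅ Z^5.

∂_1: C_1 → C_0 maps an edge to its endpoints' difference, ∂[p,q] = q − p.
This gives a 5×5 integer matrix of rank 4; reducing to Smith normal form yields diagonal entries (1,1,1,1).

From H_k ≅ ker(∂_k) / im(∂_{k+1}) we obtain:

  H_0: rank C_0 − rank ∂_1 = 5 − 4 = 1, and the invariant factors of ∂_1 are all 1, so H_0 ≅ Z.
  H_1: rank ker ∂_1 − rank ∂_2 = (5 − 4) − 0 = 1, and there is no ∂_2, so H_1 ≅ Z.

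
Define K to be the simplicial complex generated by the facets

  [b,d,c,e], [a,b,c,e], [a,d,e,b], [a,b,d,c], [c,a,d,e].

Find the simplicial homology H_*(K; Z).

We work with the vertex ordering a < b < c < d < e. The simplices of K, each written with vertices in increasing order, are:

  0-simplices (5): a, b, c, d, e
  1-simplices (10): ab, ac, ad, ae, bc, bd, be, cd, ce, de
  2-simplices (10): abc, abd, abe, acd, ace, ade, bcd, bce, bde, cde
  3-simplices (5): abcd, abce, abde, acde, bcde

giving chain groups C_0 ≅ Z^5, C_1 ≅ Z^10, C_2 ≅ Z^10, C_3 ≅ Z^5.

∂_1: C_1 → C_0 sends each edge [p,q] (with p < q) to q − p. For instance
  ∂bc = c − b.
The 5×10 boundary matrix has rank 4 and Smith normal form diag(1,1,1,1).

∂_2: C_2 → C_1 maps a triangle to the signed sum of its edges. For instance
  ∂cde = de − ce + cd,
  ∂abc = bc − ac + ab.
The 10×10 boundary matrix has rank 6 and Smith normal form diag(1,1,1,1,1,1).

∂_3: C_3 → C_2 sends each 3-simplex σ to the alternating sum Σ_i (−1)^i (σ with its i-th vertex removed). For instance
  ∂abcd = bcd − acd + abd − abc,
  ∂abde = bde − ade + abe − abd.
As a 10×5 matrix over Z this has rank 4, with invariant factors (1,1,1,1).

Now H_k = ker ∂_k / im ∂_{k+1}, so:

  H_0: rank C_0 − rank ∂_1 = 5 − 4 = 1, and the invariant factors of ∂_1 are all 1, so H_0 = Z.
  H_1: rank ker ∂_1 − rank ∂_2 = (10 − 4) − 6 = 0, and the invariant factors of ∂_2 are all 1, so H_1 = 0.
  H_2: rank ker ∂_2 − rank ∂_3 = (10 − 6) − 4 = 0, and the invariant factors of ∂_3 are all 1, so H_2 = 0.
  H_3: rank ker ∂_3 − rank ∂_4 = (5 − 4) − 0 = 1, and there is no ∂_4, so H_3 = Z.

H_0 = Z,  H_1 = 0,  H_2 = 0,  H_3 = Z.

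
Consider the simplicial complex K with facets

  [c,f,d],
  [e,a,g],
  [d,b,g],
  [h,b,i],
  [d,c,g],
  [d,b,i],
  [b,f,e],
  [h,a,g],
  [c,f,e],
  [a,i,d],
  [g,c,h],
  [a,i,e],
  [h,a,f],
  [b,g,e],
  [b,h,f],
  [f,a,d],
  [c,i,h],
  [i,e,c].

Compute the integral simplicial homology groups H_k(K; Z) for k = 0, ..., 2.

H_0 ≅ Z,  H_1 ≅ Z^2,  H_2 ≅ Z.

Take the total order a < b < c < d < e < f < g < h < i on the vertex set. Then K (dimension 2) consists of the simplices:

  0-simplices (9): a, b, c, d, e, f, g, h, i
  1-simplices (27): ad, ae, af, ag, ah, ai, bd, be, bf, bg, bh, bi, cd, ce, cf, cg, ch, ci, df, dg, di, ef, eg, ei, fh, gh, hi
  2-simplices (18): adf, adi, aeg, aei, afh, agh, bdg, bdi, bef, beg, bfh, bhi, cdf, cdg, cef, cei, cgh, chi

so the chain groups are C_0 ≅ Z^9, C_1 ≅ Z^27, C_2 ≅ Z^18.

∂_1: C_1 → C_0 sends each edge [p,q] (with p < q) to q − p. For instance
  ∂df = f − d.
The 9×27 boundary matrix has rank 8 and Smith normal form diag(1,1,1,1,1,1,1,1).

∂_2: C_2 → C_1 sends each 2-simplex [p,q,r] to [q,r] − [p,r] + [p,q]. For instance
  ∂bhi = hi − bi + bh,
  ∂aeg = eg − ag + ae.
The 27×18 boundary matrix has rank 17 and Smith normal form diag(1,1,1,1,1,1,1,1,1,1,1,1,1,1,1,1,1).

Reading off H_k = ker ∂_k / im ∂_{k+1}:

  H_0: rank C_0 − rank ∂_1 = 9 − 8 = 1, and the invariant factors of ∂_1 are all 1, so H_0 = Z.
  H_1: rank ker ∂_1 − rank ∂_2 = (27 − 8) − 17 = 2, and the invariant factors of ∂_2 are all 1, so H_1 = Z^2.
  H_2: rank ker ∂_2 − rank ∂_3 = (18 − 17) − 0 = 1, and there is no ∂_3, so H_2 = Z.

(K is a triangulation of the torus T^2.)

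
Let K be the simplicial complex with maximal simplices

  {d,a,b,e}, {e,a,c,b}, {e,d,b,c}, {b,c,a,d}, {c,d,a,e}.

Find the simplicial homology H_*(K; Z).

H_0 ≅ Z,  H_1 = 0,  H_2 = 0,  H_3 ≅ Z.

Fix the vertex order a < b < c < d < e and write every simplex with vertices in increasing order. Then dim K = 3 and the simplices of K are:

  0-simplices (5): a, b, c, d, e
  1-simplices (10): ab, ac, ad, ae, bc, bd, be, cd, ce, de
  2-simplices (10): abc, abd, abe, acd, ace, ade, bcd, bce, bde, cde
  3-simplices (5): abcd, abce, abde, acde, bcde

Hence C_0 ≅ Z^5, C_1 ≅ Z^10, C_2 ≅ Z^10, C_3 ≅ Z^5.

Boundary ∂_1: C_1 → C_0 maps an edge to its endpoints' difference, ∂[p,q] = q − p.
This gives a 5×10 integer matrix of rank 4; reducing to Smith normal form yields diagonal entries (1,1,1,1).

Boundary ∂_2: C_2 → C_1 maps a triangle to the signed sum of its edges. For instance
  ∂bce = ce − be + bc,
  ∂abc = bc − ac + ab.
The resulting 10×10 matrix has rank 6, and its Smith normal form has invariant factors (1,1,1,1,1,1).

The boundary map ∂_3: C_3 → C_2 sends each 3-simplex σ to the alternating sum Σ_i (−1)^i (σ with its i-th vertex removed). For instance
  ∂abde = bde − ade + abe − abd,
  ∂abcd = bcd − acd + abd − abc.
As a 10×5 matrix over Z this has rank 4, with invariant factors (1,1,1,1).

Now H_k = ker ∂_k / im ∂_{k+1}, so:

  H_0: rank C_0 − rank ∂_1 = 5 − 4 = 1, and the invariant factors of ∂_1 are all 1, so H_0 = Z.
  H_1: rank ker ∂_1 − rank ∂_2 = (10 − 4) − 6 = 0, and the invariant factors of ∂_2 are all 1, so H_1 = 0.
  H_2: rank ker ∂_2 − rank ∂_3 = (10 − 6) − 4 = 0, and the invariant factors of ∂_3 are all 1, so H_2 = 0.
  H_3: rank ker ∂_3 − rank ∂_4 = (5 − 4) − 0 = 1, and there is no ∂_4, so H_3 = Z.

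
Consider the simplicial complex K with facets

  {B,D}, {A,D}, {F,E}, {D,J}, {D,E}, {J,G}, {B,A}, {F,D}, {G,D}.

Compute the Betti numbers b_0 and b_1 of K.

b_0 = 1, b_1 = 3.

We work with the vertex ordering A < B < D < E < F < G < J. The simplices of K, each written with vertices in increasing order, are:

  0-simplices (7): A, B, D, E, F, G, J
  1-simplices (9): AB, AD, BD, DE, DF, DG, DJ, EF, GJ

so the chain groups are C_0 ≅ Z^7, C_1 ≅ Z^9.

The boundary map ∂_1: C_1 → C_0 sends each edge [p,q] (with p < q) to q − p. For instance
  ∂AD = D − A.
The 7×9 boundary matrix has rank 6 and Smith normal form diag(1,1,1,1,1,1).

From H_k ≅ ker(∂_k) / im(∂_{k+1}) we obtain:

  H_0: rank C_0 − rank ∂_1 = 7 − 6 = 1, and the invariant factors of ∂_1 are all 1, so H_0 = Z.
  H_1: rank ker ∂_1 − rank ∂_2 = (9 − 6) − 0 = 3, and there is no ∂_2, so H_1 = Z^3.

(K is a triangulation of a wedge of 3 circles.)

Hence the Betti numbers are b_0 = 1, b_1 = 3.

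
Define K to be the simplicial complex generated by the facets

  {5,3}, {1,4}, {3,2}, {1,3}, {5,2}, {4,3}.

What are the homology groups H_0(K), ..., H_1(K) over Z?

We work with the vertex ordering 1 < 2 < 3 < 4 < 5. The simplices of K, each written with vertices in increasing order, are:

  0-simplices (5): [1], [2], [3], [4], [5]
  1-simplices (6): [1,3], [1,4], [2,3], [2,5], [3,4], [3,5]

giving chain groups C_0 ≅ Z^5, C_1 ≅ Z^6.

Boundary ∂_1: C_1 → C_0 is given by ∂[p,q] = [q] − [p]. For instance
  ∂[3,4] = [4] − [3].
As a 5×6 matrix over Z this has rank 4, with invariant factors (1,1,1,1).

Computing H_k = (kernel of ∂_k) / (image of ∂_{k+1}):

  H_0: rank C_0 − rank ∂_1 = 5 − 4 = 1, and the invariant factors of ∂_1 are all 1, so H_0 = Z.
  H_1: rank ker ∂_1 − rank ∂_2 = (6 − 4) − 0 = 2, and there is no ∂_2, so H_1 = Z^2.

(K is a triangulation of a wedge of 2 circles.)

H_0 = Z,  H_1 = Z^2.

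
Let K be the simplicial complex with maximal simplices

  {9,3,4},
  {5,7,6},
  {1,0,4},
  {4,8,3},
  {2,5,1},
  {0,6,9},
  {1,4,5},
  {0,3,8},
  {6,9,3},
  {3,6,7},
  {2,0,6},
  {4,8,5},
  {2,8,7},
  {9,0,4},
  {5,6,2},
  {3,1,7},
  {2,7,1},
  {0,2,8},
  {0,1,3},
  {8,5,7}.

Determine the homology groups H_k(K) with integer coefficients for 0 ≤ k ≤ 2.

H_0 ≅ Z,  H_1 ≅ Z × Z/2,  H_2 = 0.

We work with the vertex ordering 0 < 1 < 2 < 3 < 4 < 5 < 6 < 7 < 8 < 9. The simplices of K, each written with vertices in increasing order, are:

  0-simplices (10): [0], [1], [2], [3], [4], [5], [6], [7], [8], [9]
  1-simplices (30): (30 of them)
  2-simplices (20): (20 of them)

giving chain groups C_0 ≅ Z^10, C_1 ≅ Z^30, C_2 ≅ Z^20.

The boundary map ∂_1: C_1 → C_0 sends each edge [p,q] (with p < q) to q − p. For instance
  ∂[4,9] = [9] − [4].
The 10×30 boundary matrix has rank 9 and Smith normal form diag(1,1,1,1,1,1,1,1,1).

Boundary ∂_2: C_2 → C_1 sends each 2-simplex [p,q,r] to [q,r] − [p,r] + [p,q]. For instance
  ∂[1,2,7] = [2,7] − [1,7] + [1,2],
  ∂[0,3,8] = [3,8] − [0,8] + [0,3].
As a 30×20 matrix over Z this has rank 20, with invariant factors (1,1,1,1,1,1,1,1,1,1,1,1,1,1,1,1,1,1,1,2).

Now H_k = ker ∂_k / im ∂_{k+1}, so:

  H_0: rank C_0 − rank ∂_1 = 10 − 9 = 1, and the invariant factors of ∂_1 are all 1, so H_0 = Z.
  H_1: rank ker ∂_1 − rank ∂_2 = (30 − 9) − 20 = 1, and ∂_2 has invariant factor 2 > 1, so H_1 = Z × Z/2.
  H_2: rank ker ∂_2 − rank ∂_3 = (20 − 20) − 0 = 0, and there is no ∂_3, so H_2 = 0.

As a check, the Euler characteristic is 10 − 30 + 20 = 0, which agrees with 1 − 1 + 0 = 0.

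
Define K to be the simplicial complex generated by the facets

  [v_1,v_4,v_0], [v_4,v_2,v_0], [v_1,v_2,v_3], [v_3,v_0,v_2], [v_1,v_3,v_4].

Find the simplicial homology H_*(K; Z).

We work with the vertex ordering v_0 < v_1 < v_2 < v_3 < v_4. The simplices of K, each written with vertices in increasing order, are:

  0-simplices (5): [v_0], [v_1], [v_2], [v_3], [v_4]
  1-simplices (10): [v_0,v_1], [v_0,v_2], [v_0,v_3], [v_0,v_4], [v_1,v_2], [v_1,v_3], [v_1,v_4], [v_2,v_3], [v_2,v_4], [v_3,v_4]
  2-simplices (5): [v_0,v_1,v_4], [v_0,v_2,v_3], [v_0,v_2,v_4], [v_1,v_2,v_3], [v_1,v_3,v_4]

Hence C_0 ≅ Z^5, C_1 ≅ Z^10, C_2 ≅ Z^5.

∂_1: C_1 → C_0 sends each edge [p,q] (with p < q) to q − p.
This gives a 5×10 integer matrix of rank 4; reducing to Smith normal form yields diagonal entries (1,1,1,1).

∂_2: C_2 → C_1 maps a triangle to the signed sum of its edges. For instance
  ∂[v_0,v_2,v_3] = [v_2,v_3] − [v_0,v_3] + [v_0,v_2],
  ∂[v_0,v_2,v_4] = [v_2,v_4] − [v_0,v_4] + [v_0,v_2].
The resulting 10×5 matrix has rank 5, and its Smith normal form has invariant factors (1,1,1,1,1).

From H_k ≅ ker(∂_k) / im(∂_{k+1}) we obtain:

  H_0: rank C_0 − rank ∂_1 = 5 − 4 = 1, and the invariant factors of ∂_1 are all 1, so H_0 ≅ Z.
  H_1: rank ker ∂_1 − rank ∂_2 = (10 − 4) − 5 = 1, and the invariant factors of ∂_2 are all 1, so H_1 ≅ Z.
  H_2: rank ker ∂_2 − rank ∂_3 = (5 − 5) − 0 = 0, and there is no ∂_3, so H_2 ≅ 0.

As a check, the Euler characteristic is 5 − 10 + 5 = 0, which agrees with 1 − 1 + 0 = 0.

H_0 = Z,  H_1 = Z,  H_2 = 0.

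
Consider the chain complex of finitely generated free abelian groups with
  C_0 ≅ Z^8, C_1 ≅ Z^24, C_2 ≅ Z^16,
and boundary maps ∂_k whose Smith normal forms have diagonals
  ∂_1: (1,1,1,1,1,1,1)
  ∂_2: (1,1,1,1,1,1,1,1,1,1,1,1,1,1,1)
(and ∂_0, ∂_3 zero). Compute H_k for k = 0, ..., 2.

H_0: b_0 = 8 − 0 − 7 = 1; torsion from ∂_1 factors > 1: none. So H_0 = Z.
H_1: b_1 = 24 − 7 − 15 = 2; torsion from ∂_2 factors > 1: none. So H_1 = Z^2.
H_2: b_2 = 16 − 15 − 0 = 1; torsion from ∂_3 factors > 1: none. So H_2 = Z.

H_0 = Z,  H_1 = Z^2,  H_2 = Z.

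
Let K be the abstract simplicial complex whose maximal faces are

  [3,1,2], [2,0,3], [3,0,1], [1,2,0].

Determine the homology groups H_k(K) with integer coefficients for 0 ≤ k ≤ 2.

H_0 ≅ Z,  H_1 = 0,  H_2 ≅ Z.

We work with the vertex ordering 0 < 1 < 2 < 3. The simplices of K, each written with vertices in increasing order, are:

  0-simplices (4): [0], [1], [2], [3]
  1-simplices (6): [0,1], [0,2], [0,3], [1,2], [1,3], [2,3]
  2-simplices (4): [0,1,2], [0,1,3], [0,2,3], [1,2,3]

so the chain groups are C_0 ≅ Z^4, C_1 ≅ Z^6, C_2 ≅ Z^4.

∂_1: C_1 → C_0 is given by ∂[p,q] = [q] − [p].
The 4×6 boundary matrix has rank 3 and Smith normal form diag(1,1,1).

The boundary map ∂_2: C_2 → C_1 sends each 2-simplex [p,q,r] to [q,r] − [p,r] + [p,q]. For instance
  ∂[0,2,3] = [2,3] − [0,3] + [0,2],
  ∂[0,1,3] = [1,3] − [0,3] + [0,1].
The resulting 6×4 matrix has rank 3, and its Smith normal form has invariant factors (1,1,1).

Reading off H_k = ker ∂_k / im ∂_{k+1}:

  H_0: rank C_0 − rank ∂_1 = 4 − 3 = 1, and the invariant factors of ∂_1 are all 1, so H_0 = Z.
  H_1: rank ker ∂_1 − rank ∂_2 = (6 − 3) − 3 = 0, and the invariant factors of ∂_2 are all 1, so H_1 = 0.
  H_2: rank ker ∂_2 − rank ∂_3 = (4 − 3) − 0 = 1, and there is no ∂_3, so H_2 = Z.

(K is a triangulation of the 2-sphere S^2.)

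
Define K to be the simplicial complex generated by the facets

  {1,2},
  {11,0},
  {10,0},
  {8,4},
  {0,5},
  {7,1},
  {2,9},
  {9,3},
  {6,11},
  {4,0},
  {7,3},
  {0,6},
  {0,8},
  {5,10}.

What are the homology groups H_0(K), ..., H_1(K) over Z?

H_0 ≅ Z^2,  H_1 ≅ Z^4.

Order the vertices as 0 < 1 < 2 < 3 < 4 < 5 < 6 < 7 < 8 < 9 < 10 < 11. Listing each simplex with vertices in this order, K has dimension 1 with simplices:

  0-simplices (12): [0], [1], [2], [3], [4], [5], [6], [7], [8], [9], [10], [11]
  1-simplices (14): [0,4], [0,5], [0,6], [0,8], [0,10], [0,11], [1,2], [1,7], [2,9], [3,7], [3,9], [4,8], [5,10], [6,11]

Hence C_0 ≅ Z^12, C_1 ≅ Z^14.

Boundary ∂_1: C_1 → C_0 maps an edge to its endpoints' difference, ∂[p,q] = q − p. For instance
  ∂[1,7] = [7] − [1].
The 12×14 boundary matrix has rank 10 and Smith normal form diag(1,1,1,1,1,1,1,1,1,1).

Reading off H_k = ker ∂_k / im ∂_{k+1}:

  H_0: rank C_0 − rank ∂_1 = 12 − 10 = 2, and the invariant factors of ∂_1 are all 1, so H_0 = Z^2.
  H_1: rank ker ∂_1 − rank ∂_2 = (14 − 10) − 0 = 4, and there is no ∂_2, so H_1 = Z^4.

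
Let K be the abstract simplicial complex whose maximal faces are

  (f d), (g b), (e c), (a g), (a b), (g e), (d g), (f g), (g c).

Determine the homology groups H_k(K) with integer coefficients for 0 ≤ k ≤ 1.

H_0 = Z,  H_1 = Z^3.

Take the total order a < b < c < d < e < f < g on the vertex set. Then K (dimension 1) consists of the simplices:

  0-simplices (7): a, b, c, d, e, f, g
  1-simplices (9): ab, ag, bg, ce, cg, df, dg, eg, fg

so the chain groups are C_0 ≅ Z^7, C_1 ≅ Z^9.

The boundary map ∂_1: C_1 → C_0 maps an edge to its endpoints' difference, ∂[p,q] = q − p. For instance
  ∂eg = g − e.
As a 7×9 matrix over Z this has rank 6, with invariant factors (1,1,1,1,1,1).

Computing H_k = (kernel of ∂_k) / (image of ∂_{k+1}):

  H_0: rank C_0 − rank ∂_1 = 7 − 6 = 1, and the invariant factors of ∂_1 are all 1, so H_0 = Z.
  H_1: rank ker ∂_1 − rank ∂_2 = (9 − 6) − 0 = 3, and there is no ∂_2, so H_1 = Z^3.

As a check, the Euler characteristic is 7 − 9 = -2, which agrees with 1 − 3 = -2.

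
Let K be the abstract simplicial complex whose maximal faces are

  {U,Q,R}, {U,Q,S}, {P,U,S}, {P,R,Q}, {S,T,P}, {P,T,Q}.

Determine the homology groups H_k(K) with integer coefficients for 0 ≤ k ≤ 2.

K has 6 vertices, 12 edges, 6 triangles.
rank ∂_0 = 0, rank ∂_1 = 5 ⇒ b_0 = 6 − 0 − 5 = 1; all invariant factors of ∂_1 are 1 so no torsion. So H_0 ≅ Z.
rank ∂_1 = 5, rank ∂_2 = 6 ⇒ b_1 = 12 − 5 − 6 = 1; all invariant factors of ∂_2 are 1 so no torsion. So H_1 ≅ Z.
rank ∂_2 = 6, rank ∂_3 = 0 ⇒ b_2 = 6 − 6 − 0 = 0. So H_2 ≅ 0.

H_0 ≅ Z,  H_1 ≅ Z,  H_2 = 0.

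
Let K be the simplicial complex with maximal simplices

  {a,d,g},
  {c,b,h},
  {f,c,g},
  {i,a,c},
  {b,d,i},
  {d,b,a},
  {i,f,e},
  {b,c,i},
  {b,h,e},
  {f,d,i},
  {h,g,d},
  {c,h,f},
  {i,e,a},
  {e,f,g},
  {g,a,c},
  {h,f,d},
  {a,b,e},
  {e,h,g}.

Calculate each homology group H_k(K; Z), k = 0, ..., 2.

H_0 ≅ Z,  H_1 ≅ Z ⊕ Z/2Z,  H_2 = 0.

We work with the vertex ordering a < b < c < d < e < f < g < h < i. The simplices of K, each written with vertices in increasing order, are:

  0-simplices (9): a, b, c, d, e, f, g, h, i
  1-simplices (27): ab, ac, ad, ae, ag, ai, bc, bd, be, bh, bi, cf, cg, ch, ci, df, dg, dh, di, ef, eg, eh, ei, fg, fh, fi, gh
  2-simplices (18): abd, abe, acg, aci, adg, aei, bch, bci, bdi, beh, cfg, cfh, dfh, dfi, dgh, efg, efi, egh

giving chain groups C_0 ≅ Z^9, C_1 ≅ Z^27, C_2 ≅ Z^18.

∂_1: C_1 → C_0 is given by ∂[p,q] = [q] − [p].
As a 9×27 matrix over Z this has rank 8, with invariant factors (1,1,1,1,1,1,1,1).

Boundary ∂_2: C_2 → C_1 sends each 2-simplex [p,q,r] to [q,r] − [p,r] + [p,q]. For instance
  ∂cfh = fh − ch + cf,
  ∂abd = bd − ad + ab.
The 27×18 boundary matrix has rank 18 and Smith normal form diag(1,1,1,1,1,1,1,1,1,1,1,1,1,1,1,1,1,2).

Computing H_k = (kernel of ∂_k) / (image of ∂_{k+1}):

  H_0: rank C_0 − rank ∂_1 = 9 − 8 = 1, and the invariant factors of ∂_1 are all 1, so H_0 = Z.
  H_1: rank ker ∂_1 − rank ∂_2 = (27 − 8) − 18 = 1, and ∂_2 has invariant factor 2 > 1, so H_1 = Z ⊕ Z/2Z.
  H_2: rank ker ∂_2 − rank ∂_3 = (18 − 18) − 0 = 0, and there is no ∂_3, so H_2 = 0.

(K is a triangulation of the Klein bottle.)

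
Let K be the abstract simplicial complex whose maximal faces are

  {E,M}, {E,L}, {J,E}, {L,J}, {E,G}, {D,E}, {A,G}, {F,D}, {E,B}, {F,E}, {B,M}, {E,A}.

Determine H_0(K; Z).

Take the total order A < B < D < E < F < G < J < L < M on the vertex set. Then K (dimension 1) consists of the simplices:

  0-simplices (9): A, B, D, E, F, G, J, L, M
  1-simplices (12): AE, AG, BE, BM, DE, DF, EF, EG, EJ, EL, EM, JL

giving chain groups C_0 ≅ Z^9, C_1 ≅ Z^12.

∂_1: C_1 → C_0 is given by ∂[p,q] = [q] − [p]. For instance
  ∂EL = L − E.
The resulting 9×12 matrix has rank 8, and its Smith normal form has invariant factors (1,1,1,1,1,1,1,1).

Reading off H_k = ker ∂_k / im ∂_{k+1}:

  H_0: rank C_0 − rank ∂_1 = 9 − 8 = 1, and the invariant factors of ∂_1 are all 1, so H_0 ≅ Z.

H_0 ≅ Z.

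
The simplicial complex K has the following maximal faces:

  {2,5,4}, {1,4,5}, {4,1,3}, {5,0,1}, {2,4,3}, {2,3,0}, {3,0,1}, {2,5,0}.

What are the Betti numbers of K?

b_0 = 1, b_1 = 0, b_2 = 1.

Take the total order 0 < 1 < 2 < 3 < 4 < 5 on the vertex set. Then K (dimension 2) consists of the simplices:

  0-simplices (6): [0], [1], [2], [3], [4], [5]
  1-simplices (12): [0,1], [0,2], [0,3], [0,5], [1,3], [1,4], [1,5], [2,3], [2,4], [2,5], [3,4], [4,5]
  2-simplices (8): [0,1,3], [0,1,5], [0,2,3], [0,2,5], [1,3,4], [1,4,5], [2,3,4], [2,4,5]

Hence C_0 ≅ Z^6, C_1 ≅ Z^12, C_2 ≅ Z^8.

Boundary ∂_1: C_1 → C_0 sends each edge [p,q] (with p < q) to q − p.
This gives a 6×12 integer matrix of rank 5; reducing to Smith normal form yields diagonal entries (1,1,1,1,1).

∂_2: C_2 → C_1 sends each 2-simplex [p,q,r] to [q,r] − [p,r] + [p,q]. For instance
  ∂[1,4,5] = [4,5] − [1,5] + [1,4],
  ∂[0,1,3] = [1,3] − [0,3] + [0,1].
This gives a 12×8 integer matrix of rank 7; reducing to Smith normal form yields diagonal entries (1,1,1,1,1,1,1).

Now H_k = ker ∂_k / im ∂_{k+1}, so:

  H_0: rank C_0 − rank ∂_1 = 6 − 5 = 1, and the invariant factors of ∂_1 are all 1, so H_0 = Z.
  H_1: rank ker ∂_1 − rank ∂_2 = (12 − 5) − 7 = 0, and the invariant factors of ∂_2 are all 1, so H_1 = 0.
  H_2: rank ker ∂_2 − rank ∂_3 = (8 − 7) − 0 = 1, and there is no ∂_3, so H_2 = Z.

(K is a triangulation of the 2-sphere S^2.)

Hence the Betti numbers are b_0 = 1, b_1 = 0, b_2 = 1.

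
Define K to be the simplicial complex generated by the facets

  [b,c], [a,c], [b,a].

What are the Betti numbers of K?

b_0 = 1, b_1 = 1.

Fix the vertex order a < b < c and write every simplex with vertices in increasing order. Then dim K = 1 and the simplices of K are:

  0-simplices (3): a, b, c
  1-simplices (3): ab, ac, bc

giving chain groups C_0 ≅ Z^3, C_1 ≅ Z^3.

The boundary map ∂_1: C_1 → C_0 sends each edge [p,q] (with p < q) to q − p.
The resulting 3×3 matrix has rank 2, and its Smith normal form has invariant factors (1,1).

Computing H_k = (kernel of ∂_k) / (image of ∂_{k+1}):

  H_0: rank C_0 − rank ∂_1 = 3 − 2 = 1, and the invariant factors of ∂_1 are all 1, so H_0 = Z.
  H_1: rank ker ∂_1 − rank ∂_2 = (3 − 2) − 0 = 1, and there is no ∂_2, so H_1 = Z.

(K is a triangulation of the circle S^1.)

Hence the Betti numbers are b_0 = 1, b_1 = 1.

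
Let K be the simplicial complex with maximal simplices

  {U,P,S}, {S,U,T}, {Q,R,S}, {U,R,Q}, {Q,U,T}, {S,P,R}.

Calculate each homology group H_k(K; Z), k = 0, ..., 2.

H_0 ≅ Z,  H_1 ≅ Z,  H_2 = 0.

K has 6 vertices, 12 edges, 6 triangles.
rank ∂_0 = 0, rank ∂_1 = 5 ⇒ b_0 = 6 − 0 − 5 = 1; all invariant factors of ∂_1 are 1 so no torsion. So H_0 = Z.
rank ∂_1 = 5, rank ∂_2 = 6 ⇒ b_1 = 12 − 5 − 6 = 1; all invariant factors of ∂_2 are 1 so no torsion. So H_1 = Z.
rank ∂_2 = 6, rank ∂_3 = 0 ⇒ b_2 = 6 − 6 − 0 = 0. So H_2 = 0.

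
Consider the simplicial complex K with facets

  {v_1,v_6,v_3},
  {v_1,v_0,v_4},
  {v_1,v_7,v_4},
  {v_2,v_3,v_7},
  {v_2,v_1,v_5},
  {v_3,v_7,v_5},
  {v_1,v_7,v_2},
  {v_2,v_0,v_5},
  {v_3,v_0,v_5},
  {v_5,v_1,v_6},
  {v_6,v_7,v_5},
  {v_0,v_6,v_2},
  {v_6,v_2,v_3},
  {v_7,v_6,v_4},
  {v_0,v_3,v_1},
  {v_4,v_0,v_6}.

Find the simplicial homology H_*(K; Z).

H_0 ≅ Z,  H_1 ≅ Z^2,  H_2 ≅ Z.

Fix the vertex order v_0 < v_1 < v_2 < v_3 < v_4 < v_5 < v_6 < v_7 and write every simplex with vertices in increasing order. Then dim K = 2 and the simplices of K are:

  0-simplices (8): [v_0], [v_1], [v_2], [v_3], [v_4], [v_5], [v_6], [v_7]
  1-simplices (24): (24 of them)
  2-simplices (16): (16 of them)

so the chain groups are C_0 ≅ Z^8, C_1 ≅ Z^24, C_2 ≅ Z^16.

∂_1: C_1 → C_0 sends each edge [p,q] (with p < q) to q − p. For instance
  ∂[v_1,v_3] = [v_3] − [v_1].
This gives a 8×24 integer matrix of rank 7; reducing to Smith normal form yields diagonal entries (1,1,1,1,1,1,1).

The boundary map ∂_2: C_2 → C_1 sends each 2-simplex [p,q,r] to [q,r] − [p,r] + [p,q]. For instance
  ∂[v_1,v_2,v_5] = [v_2,v_5] − [v_1,v_5] + [v_1,v_2],
  ∂[v_4,v_6,v_7] = [v_6,v_7] − [v_4,v_7] + [v_4,v_6].
This gives a 24×16 integer matrix of rank 15; reducing to Smith normal form yields diagonal entries (1,1,1,1,1,1,1,1,1,1,1,1,1,1,1).

Now H_k = ker ∂_k / im ∂_{k+1}, so:

  H_0: rank C_0 − rank ∂_1 = 8 − 7 = 1, and the invariant factors of ∂_1 are all 1, so H_0 ≅ Z.
  H_1: rank ker ∂_1 − rank ∂_2 = (24 − 7) − 15 = 2, and the invariant factors of ∂_2 are all 1, so H_1 ≅ Z^2.
  H_2: rank ker ∂_2 − rank ∂_3 = (16 − 15) − 0 = 1, and there is no ∂_3, so H_2 ≅ Z.

As a check, the Euler characteristic is 8 − 24 + 16 = 0, which agrees with 1 − 2 + 1 = 0.
(K is a triangulation of the torus T^2.)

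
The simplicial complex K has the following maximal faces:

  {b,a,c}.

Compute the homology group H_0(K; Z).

H_0 ≅ Z.

We work with the vertex ordering a < b < c. The simplices of K, each written with vertices in increasing order, are:

  0-simplices (3): a, b, c
  1-simplices (3): ab, ac, bc
  2-simplices (1): abc

so the chain groups are C_0 ≅ Z^3, C_1 ≅ Z^3, C_2 ≅ Z^1.

∂_1: C_1 → C_0 is given by ∂[p,q] = [q] − [p].
The 3×3 boundary matrix has rank 2 and Smith normal form diag(1,1).

The boundary map ∂_2: C_2 → C_1 maps a triangle to the signed sum of its edges. For instance
  ∂abc = bc − ac + ab.
As a 3×1 matrix over Z this has rank 1, with invariant factors (1).

Computing H_k = (kernel of ∂_k) / (image of ∂_{k+1}):

  H_0: rank C_0 − rank ∂_1 = 3 − 2 = 1, and the invariant factors of ∂_1 are all 1, so H_0 = Z.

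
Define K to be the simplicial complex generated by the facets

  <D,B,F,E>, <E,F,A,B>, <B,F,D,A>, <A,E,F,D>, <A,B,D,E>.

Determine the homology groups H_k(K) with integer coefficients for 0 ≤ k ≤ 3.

Fix the vertex order A < B < D < E < F and write every simplex with vertices in increasing order. Then dim K = 3 and the simplices of K are:

  0-simplices (5): A, B, D, E, F
  1-simplices (10): AB, AD, AE, AF, BD, BE, BF, DE, DF, EF
  2-simplices (10): ABD, ABE, ABF, ADE, ADF, AEF, BDE, BDF, BEF, DEF
  3-simplices (5): ABDE, ABDF, ABEF, ADEF, BDEF

so the chain groups are C_0 ≅ Z^5, C_1 ≅ Z^10, C_2 ≅ Z^10, C_3 ≅ Z^5.

Boundary ∂_1: C_1 → C_0 is given by ∂[p,q] = [q] − [p]. For instance
  ∂BF = F − B.
This gives a 5×10 integer matrix of rank 4; reducing to Smith normal form yields diagonal entries (1,1,1,1).

The boundary map ∂_2: C_2 → C_1 acts by ∂[p,q,r] = [q,r] − [p,r] + [p,q]. For instance
  ∂ABF = BF − AF + AB,
  ∂AEF = EF − AF + AE.
The 10×10 boundary matrix has rank 6 and Smith normal form diag(1,1,1,1,1,1).

∂_3: C_3 → C_2 sends each 3-simplex σ to the alternating sum Σ_i (−1)^i (σ with its i-th vertex removed). For instance
  ∂ABDF = BDF − ADF + ABF − ABD,
  ∂ADEF = DEF − AEF + ADF − ADE.
As a 10×5 matrix over Z this has rank 4, with invariant factors (1,1,1,1).

From H_k ≅ ker(∂_k) / im(∂_{k+1}) we obtain:

  H_0: rank C_0 − rank ∂_1 = 5 − 4 = 1, and the invariant factors of ∂_1 are all 1, so H_0 = Z.
  H_1: rank ker ∂_1 − rank ∂_2 = (10 − 4) − 6 = 0, and the invariant factors of ∂_2 are all 1, so H_1 = 0.
  H_2: rank ker ∂_2 − rank ∂_3 = (10 − 6) − 4 = 0, and the invariant factors of ∂_3 are all 1, so H_2 = 0.
  H_3: rank ker ∂_3 − rank ∂_4 = (5 − 4) − 0 = 1, and there is no ∂_4, so H_3 = Z.

H_0 = Z,  H_1 = 0,  H_2 = 0,  H_3 = Z.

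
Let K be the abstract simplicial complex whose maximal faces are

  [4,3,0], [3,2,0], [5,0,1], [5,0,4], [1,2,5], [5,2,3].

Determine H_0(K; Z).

Fix the vertex order 0 < 1 < 2 < 3 < 4 < 5 and write every simplex with vertices in increasing order. Then dim K = 2 and the simplices of K are:

  0-simplices (6): [0], [1], [2], [3], [4], [5]
  1-simplices (12): [0,1], [0,2], [0,3], [0,4], [0,5], [1,2], [1,5], [2,3], [2,5], [3,4], [3,5], [4,5]
  2-simplices (6): [0,1,5], [0,2,3], [0,3,4], [0,4,5], [1,2,5], [2,3,5]

Hence C_0 ≅ Z^6, C_1 ≅ Z^12, C_2 ≅ Z^6.

Boundary ∂_1: C_1 → C_0 is given by ∂[p,q] = [q] − [p]. For instance
  ∂[0,3] = [3] − [0].
The 6×12 boundary matrix has rank 5 and Smith normal form diag(1,1,1,1,1).

Boundary ∂_2: C_2 → C_1 maps a triangle to the signed sum of its edges. For instance
  ∂[0,1,5] = [1,5] − [0,5] + [0,1],
  ∂[1,2,5] = [2,5] − [1,5] + [1,2].
This gives a 12×6 integer matrix of rank 6; reducing to Smith normal form yields diagonal entries (1,1,1,1,1,1).

From H_k ≅ ker(∂_k) / im(∂_{k+1}) we obtain:

  H_0: rank C_0 − rank ∂_1 = 6 − 5 = 1, and the invariant factors of ∂_1 are all 1, so H_0 ≅ Z.

(K is a triangulation of the cylinder S^1 x I.)

H_0 ≅ Z.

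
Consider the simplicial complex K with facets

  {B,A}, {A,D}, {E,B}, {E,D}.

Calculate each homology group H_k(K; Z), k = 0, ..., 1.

K has 4 vertices, 4 edges.
rank ∂_0 = 0, rank ∂_1 = 3 ⇒ b_0 = 4 − 0 − 3 = 1; all invariant factors of ∂_1 are 1 so no torsion. So H_0 = Z.
rank ∂_1 = 3, rank ∂_2 = 0 ⇒ b_1 = 4 − 3 − 0 = 1. So H_1 = Z.

H_0 = Z,  H_1 = Z.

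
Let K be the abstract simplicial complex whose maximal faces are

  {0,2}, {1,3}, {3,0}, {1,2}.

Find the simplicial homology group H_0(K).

Order the vertices as 0 < 1 < 2 < 3. Listing each simplex with vertices in this order, K has dimension 1 with simplices:

  0-simplices (4): [0], [1], [2], [3]
  1-simplices (4): [0,2], [0,3], [1,2], [1,3]

giving chain groups C_0 ≅ Z^4, C_1 ≅ Z^4.

The boundary map ∂_1: C_1 → C_0 is given by ∂[p,q] = [q] − [p].
As a 4×4 matrix over Z this has rank 3, with invariant factors (1,1,1).

From H_k ≅ ker(∂_k) / im(∂_{k+1}) we obtain:

  H_0: rank C_0 − rank ∂_1 = 4 − 3 = 1, and the invariant factors of ∂_1 are all 1, so H_0 ≅ Z.

H_0 = Z.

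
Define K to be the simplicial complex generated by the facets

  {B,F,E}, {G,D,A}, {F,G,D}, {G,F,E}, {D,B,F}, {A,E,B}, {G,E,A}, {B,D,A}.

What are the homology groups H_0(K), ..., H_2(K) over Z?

H_0 ≅ Z,  H_1 = 0,  H_2 ≅ Z.

Fix the vertex order A < B < D < E < F < G and write every simplex with vertices in increasing order. Then dim K = 2 and the simplices of K are:

  0-simplices (6): A, B, D, E, F, G
  1-simplices (12): AB, AD, AE, AG, BD, BE, BF, DF, DG, EF, EG, FG
  2-simplices (8): ABD, ABE, ADG, AEG, BDF, BEF, DFG, EFG

giving chain groups C_0 ≅ Z^6, C_1 ≅ Z^12, C_2 ≅ Z^8.

∂_1: C_1 → C_0 sends each edge [p,q] (with p < q) to q − p.
This gives a 6×12 integer matrix of rank 5; reducing to Smith normal form yields diagonal entries (1,1,1,1,1).

∂_2: C_2 → C_1 maps a triangle to the signed sum of its edges. For instance
  ∂AEG = EG − AG + AE,
  ∂ADG = DG − AG + AD.
As a 12×8 matrix over Z this has rank 7, with invariant factors (1,1,1,1,1,1,1).

Computing H_k = (kernel of ∂_k) / (image of ∂_{k+1}):

  H_0: rank C_0 − rank ∂_1 = 6 − 5 = 1, and the invariant factors of ∂_1 are all 1, so H_0 ≅ Z.
  H_1: rank ker ∂_1 − rank ∂_2 = (12 − 5) − 7 = 0, and the invariant factors of ∂_2 are all 1, so H_1 ≅ 0.
  H_2: rank ker ∂_2 − rank ∂_3 = (8 − 7) − 0 = 1, and there is no ∂_3, so H_2 ≅ Z.

As a check, the Euler characteristic is 6 − 12 + 8 = 2, which agrees with 1 − 0 + 1 = 2.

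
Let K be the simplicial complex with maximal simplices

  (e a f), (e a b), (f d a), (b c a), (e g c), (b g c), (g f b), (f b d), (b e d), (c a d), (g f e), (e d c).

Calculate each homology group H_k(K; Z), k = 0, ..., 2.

H_0 ≅ Z,  H_1 ≅ Z/2,  H_2 = 0.

K has 7 vertices, 18 edges, 12 triangles.
rank ∂_0 = 0, rank ∂_1 = 6 ⇒ b_0 = 7 − 0 − 6 = 1; all invariant factors of ∂_1 are 1 so no torsion. So H_0 ≅ Z.
rank ∂_1 = 6, rank ∂_2 = 12 ⇒ b_1 = 18 − 6 − 12 = 0; ∂_2 has invariant factor(s) [2] giving torsion. So H_1 ≅ Z/2.
rank ∂_2 = 12, rank ∂_3 = 0 ⇒ b_2 = 12 − 12 − 0 = 0. So H_2 ≅ 0.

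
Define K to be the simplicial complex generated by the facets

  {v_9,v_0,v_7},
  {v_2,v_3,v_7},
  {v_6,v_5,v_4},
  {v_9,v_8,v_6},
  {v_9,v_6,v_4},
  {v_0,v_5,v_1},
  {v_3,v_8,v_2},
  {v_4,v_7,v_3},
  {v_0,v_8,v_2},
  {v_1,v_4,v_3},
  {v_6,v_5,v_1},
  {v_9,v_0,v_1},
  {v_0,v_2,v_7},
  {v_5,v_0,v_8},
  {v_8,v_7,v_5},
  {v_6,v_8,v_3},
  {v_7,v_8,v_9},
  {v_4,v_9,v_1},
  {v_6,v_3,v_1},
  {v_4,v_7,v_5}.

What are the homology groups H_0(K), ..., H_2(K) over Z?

H_0 ≅ Z,  H_1 ≅ Z ⊕ Z/2,  H_2 = 0.

K has 10 vertices, 30 edges, 20 triangles.
rank ∂_0 = 0, rank ∂_1 = 9 ⇒ b_0 = 10 − 0 − 9 = 1; all invariant factors of ∂_1 are 1 so no torsion. So H_0 ≅ Z.
rank ∂_1 = 9, rank ∂_2 = 20 ⇒ b_1 = 30 − 9 − 20 = 1; ∂_2 has invariant factor(s) [2] giving torsion. So H_1 ≅ Z ⊕ Z/2.
rank ∂_2 = 20, rank ∂_3 = 0 ⇒ b_2 = 20 − 20 − 0 = 0. So H_2 ≅ 0.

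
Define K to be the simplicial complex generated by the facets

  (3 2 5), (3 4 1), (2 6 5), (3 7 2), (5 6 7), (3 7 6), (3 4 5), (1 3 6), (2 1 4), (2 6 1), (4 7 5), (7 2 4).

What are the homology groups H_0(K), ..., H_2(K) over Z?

Fix the vertex order 1 < 2 < 3 < 4 < 5 < 6 < 7 and write every simplex with vertices in increasing order. Then dim K = 2 and the simplices of K are:

  0-simplices (7): [1], [2], [3], [4], [5], [6], [7]
  1-simplices (18): [1,2], [1,3], [1,4], [1,6], [2,3], [2,4], [2,5], [2,6], [2,7], [3,4], [3,5], [3,6], [3,7], [4,5], [4,7], [5,6], [5,7], [6,7]
  2-simplices (12): [1,2,4], [1,2,6], [1,3,4], [1,3,6], [2,3,5], [2,3,7], [2,4,7], [2,5,6], [3,4,5], [3,6,7], [4,5,7], [5,6,7]

giving chain groups C_0 ≅ Z^7, C_1 ≅ Z^18, C_2 ≅ Z^12.

∂_1: C_1 → C_0 sends each edge [p,q] (with p < q) to q − p.
The 7×18 boundary matrix has rank 6 and Smith normal form diag(1,1,1,1,1,1).

Boundary ∂_2: C_2 → C_1 acts by ∂[p,q,r] = [q,r] − [p,r] + [p,q]. For instance
  ∂[4,5,7] = [5,7] − [4,7] + [4,5],
  ∂[1,3,4] = [3,4] − [1,4] + [1,3].
This gives a 18×12 integer matrix of rank 12; reducing to Smith normal form yields diagonal entries (1,1,1,1,1,1,1,1,1,1,1,2).

Reading off H_k = ker ∂_k / im ∂_{k+1}:

  H_0: rank C_0 − rank ∂_1 = 7 − 6 = 1, and the invariant factors of ∂_1 are all 1, so H_0 ≅ Z.
  H_1: rank ker ∂_1 − rank ∂_2 = (18 − 6) − 12 = 0, and ∂_2 has invariant factor 2 > 1, so H_1 ≅ Z/2.
  H_2: rank ker ∂_2 − rank ∂_3 = (12 − 12) − 0 = 0, and there is no ∂_3, so H_2 ≅ 0.

H_0 ≅ Z,  H_1 ≅ Z/2,  H_2 = 0.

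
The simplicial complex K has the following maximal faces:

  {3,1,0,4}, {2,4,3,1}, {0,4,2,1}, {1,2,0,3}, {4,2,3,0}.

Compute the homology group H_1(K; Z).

Take the total order 0 < 1 < 2 < 3 < 4 on the vertex set. Then K (dimension 3) consists of the simplices:

  0-simplices (5): [0], [1], [2], [3], [4]
  1-simplices (10): [0,1], [0,2], [0,3], [0,4], [1,2], [1,3], [1,4], [2,3], [2,4], [3,4]
  2-simplices (10): [0,1,2], [0,1,3], [0,1,4], [0,2,3], [0,2,4], [0,3,4], [1,2,3], [1,2,4], [1,3,4], [2,3,4]
  3-simplices (5): [0,1,2,3], [0,1,2,4], [0,1,3,4], [0,2,3,4], [1,2,3,4]

so the chain groups are C_0 ≅ Z^5, C_1 ≅ Z^10, C_2 ≅ Z^10, C_3 ≅ Z^5.

∂_1: C_1 → C_0 sends each edge [p,q] (with p < q) to q − p. For instance
  ∂[1,3] = [3] − [1].
As a 5×10 matrix over Z this has rank 4, with invariant factors (1,1,1,1).

∂_2: C_2 → C_1 acts by ∂[p,q,r] = [q,r] − [p,r] + [p,q]. For instance
  ∂[0,1,2] = [1,2] − [0,2] + [0,1],
  ∂[0,2,3] = [2,3] − [0,3] + [0,2].
As a 10×10 matrix over Z this has rank 6, with invariant factors (1,1,1,1,1,1).

∂_3: C_3 → C_2 sends each 3-simplex σ to the alternating sum Σ_i (−1)^i (σ with its i-th vertex removed). For instance
  ∂[0,1,2,4] = [1,2,4] − [0,2,4] + [0,1,4] − [0,1,2],
  ∂[0,1,3,4] = [1,3,4] − [0,3,4] + [0,1,4] − [0,1,3].
This gives a 10×5 integer matrix of rank 4; reducing to Smith normal form yields diagonal entries (1,1,1,1).

Now H_k = ker ∂_k / im ∂_{k+1}, so:

  H_1: rank ker ∂_1 − rank ∂_2 = (10 − 4) − 6 = 0, and the invariant factors of ∂_2 are all 1, so H_1 = 0.

H_1 = 0.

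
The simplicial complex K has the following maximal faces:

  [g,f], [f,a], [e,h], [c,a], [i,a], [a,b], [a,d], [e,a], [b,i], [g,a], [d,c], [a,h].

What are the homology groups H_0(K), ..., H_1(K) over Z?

H_0 ≅ Z,  H_1 ≅ Z^4.

We work with the vertex ordering a < b < c < d < e < f < g < h < i. The simplices of K, each written with vertices in increasing order, are:

  0-simplices (9): a, b, c, d, e, f, g, h, i
  1-simplices (12): ab, ac, ad, ae, af, ag, ah, ai, bi, cd, eh, fg

so the chain groups are C_0 ≅ Z^9, C_1 ≅ Z^12.

The boundary map ∂_1: C_1 → C_0 maps an edge to its endpoints' difference, ∂[p,q] = q − p.
As a 9×12 matrix over Z this has rank 8, with invariant factors (1,1,1,1,1,1,1,1).

Now H_k = ker ∂_k / im ∂_{k+1}, so:

  H_0: rank C_0 − rank ∂_1 = 9 − 8 = 1, and the invariant factors of ∂_1 are all 1, so H_0 ≅ Z.
  H_1: rank ker ∂_1 − rank ∂_2 = (12 − 8) − 0 = 4, and there is no ∂_2, so H_1 ≅ Z^4.

As a check, the Euler characteristic is 9 − 12 = -3, which agrees with 1 − 4 = -3.
(K is a triangulation of a wedge of 4 circles.)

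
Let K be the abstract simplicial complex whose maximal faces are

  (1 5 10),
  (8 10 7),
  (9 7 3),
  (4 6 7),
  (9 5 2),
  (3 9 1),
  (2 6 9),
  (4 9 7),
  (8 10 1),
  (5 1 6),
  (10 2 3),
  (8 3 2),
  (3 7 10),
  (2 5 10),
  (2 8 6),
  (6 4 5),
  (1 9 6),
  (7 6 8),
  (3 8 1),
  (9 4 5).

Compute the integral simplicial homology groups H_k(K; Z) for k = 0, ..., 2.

K has 10 vertices, 30 edges, 20 triangles.
rank ∂_0 = 0, rank ∂_1 = 9 ⇒ b_0 = 10 − 0 − 9 = 1; all invariant factors of ∂_1 are 1 so no torsion. So H_0 = Z.
rank ∂_1 = 9, rank ∂_2 = 20 ⇒ b_1 = 30 − 9 − 20 = 1; ∂_2 has invariant factor(s) [2] giving torsion. So H_1 = Z ⊕ Z/2Z.
rank ∂_2 = 20, rank ∂_3 = 0 ⇒ b_2 = 20 − 20 − 0 = 0. So H_2 = 0.

H_0 = Z,  H_1 = Z ⊕ Z/2Z,  H_2 = 0.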